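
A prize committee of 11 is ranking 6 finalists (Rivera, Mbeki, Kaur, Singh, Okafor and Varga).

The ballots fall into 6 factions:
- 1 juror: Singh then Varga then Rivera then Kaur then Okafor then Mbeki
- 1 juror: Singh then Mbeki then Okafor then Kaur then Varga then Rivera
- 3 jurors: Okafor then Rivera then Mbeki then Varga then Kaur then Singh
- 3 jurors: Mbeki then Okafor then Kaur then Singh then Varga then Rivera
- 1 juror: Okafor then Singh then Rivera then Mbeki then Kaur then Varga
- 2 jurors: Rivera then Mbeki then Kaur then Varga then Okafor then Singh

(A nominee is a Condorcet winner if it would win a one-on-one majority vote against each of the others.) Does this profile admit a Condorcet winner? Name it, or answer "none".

none

Head-to-head results (11 jurors):
Rivera vs Mbeki: Rivera preferred on 1+3+1+2 = 7 ballots; Rivera wins 7–4.
Rivera vs Kaur: Rivera wins 7–4.
Rivera vs Singh: Singh wins 6–5.
Rivera vs Okafor: Okafor, 8–3.
Rivera vs Varga: 3+1+2 = 6 for Rivera, 5 for Varga — Rivera by 6–5.
Mbeki vs Kaur: 10 to 1, Mbeki.
Mbeki vs Singh: 8 to 3, Mbeki.
Mbeki vs Okafor: Mbeki, 6–5.
Mbeki vs Varga: Mbeki preferred on 1+3+3+1+2 = 10 ballots; Mbeki wins 10–1.
Kaur vs Singh: Kaur, 8–3.
Kaur vs Okafor: Okafor, 8–3.
Kaur–Varga: Kaur 7–4.
Singh vs Okafor: Singh is ranked higher on 1+1 = 2 ballots, Okafor on 9. Okafor wins 9–2.
Singh vs Varga: 1+1+3+1 = 6 for Singh, 5 for Varga — Singh by 6–5.
Okafor vs Varga: Okafor wins 8–3.
Each nominee drops at least one matchup (Rivera loses to Singh; Mbeki loses to Rivera; Kaur loses to Rivera; Singh loses to Mbeki; Okafor loses to Mbeki; Varga loses to Rivera); the cycle Rivera → Mbeki → Singh → Rivera rules out a Condorcet winner.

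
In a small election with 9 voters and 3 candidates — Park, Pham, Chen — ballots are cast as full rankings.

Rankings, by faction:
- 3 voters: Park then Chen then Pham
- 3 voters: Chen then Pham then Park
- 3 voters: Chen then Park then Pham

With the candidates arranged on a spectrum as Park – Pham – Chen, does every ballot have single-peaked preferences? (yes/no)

Axis positions: Park=1, Pham=2, Chen=3.
Faction 1: ranking walks positions 1-3-2; Chen is ranked above Pham even though Pham lies between Chen and the peak Park on the axis — preferences dip and rise again. Not single-peaked.
Faction 2 (peak Chen at position 3): ranking walks positions 3-2-1, expanding outward from the peak — single-peaked.
Faction 3: ranking walks positions 3-1-2; Park is ranked above Pham even though Pham lies between Park and the peak Chen on the axis — preferences dip and rise again. Not single-peaked.
Faction 1 violates single-peakedness, so the profile is not single-peaked on this axis.

no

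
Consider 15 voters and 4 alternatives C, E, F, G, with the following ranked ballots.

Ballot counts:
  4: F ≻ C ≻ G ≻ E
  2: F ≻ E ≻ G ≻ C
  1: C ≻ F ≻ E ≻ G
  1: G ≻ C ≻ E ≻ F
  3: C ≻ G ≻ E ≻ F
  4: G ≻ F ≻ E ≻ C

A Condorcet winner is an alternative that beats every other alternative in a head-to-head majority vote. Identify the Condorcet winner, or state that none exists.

none

Pairwise majorities:
C vs E: C, 9–6.
C vs F: C is ranked higher on 1+1+3 = 5 ballots, F on 10. F wins 10–5.
C vs G: C wins 8–7.
E vs F: 4 to 11, F.
E vs G: 3 to 12, G.
F vs G: F is ranked higher on 4+2+1 = 7 ballots, G on 8. G wins 8–7.
Each alternative drops at least one matchup (C loses to F; E loses to C; F loses to G; G loses to C); the cycle C → G → F → C rules out a Condorcet winner.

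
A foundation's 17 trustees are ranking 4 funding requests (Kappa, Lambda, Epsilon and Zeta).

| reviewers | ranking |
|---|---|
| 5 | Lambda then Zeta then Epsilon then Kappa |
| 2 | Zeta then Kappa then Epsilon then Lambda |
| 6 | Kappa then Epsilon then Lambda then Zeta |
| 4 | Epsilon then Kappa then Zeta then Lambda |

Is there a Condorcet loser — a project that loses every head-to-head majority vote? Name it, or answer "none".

Pairwise majorities:
Kappa vs Lambda: Kappa preferred on 2+6+4 = 12 ballots; Kappa wins 12–5.
Kappa vs Epsilon: Epsilon wins 9–8.
Kappa vs Zeta: Kappa is ranked higher on 6+4 = 10 ballots, Zeta on 7. Kappa wins 10–7.
Lambda vs Epsilon: Lambda is ranked higher on 5 ballots, Epsilon on 12. Epsilon wins 12–5.
Lambda vs Zeta: Lambda, 11–6.
Epsilon–Zeta: Epsilon 10–7.
Zeta loses to every other project — it is the Condorcet loser.

Zeta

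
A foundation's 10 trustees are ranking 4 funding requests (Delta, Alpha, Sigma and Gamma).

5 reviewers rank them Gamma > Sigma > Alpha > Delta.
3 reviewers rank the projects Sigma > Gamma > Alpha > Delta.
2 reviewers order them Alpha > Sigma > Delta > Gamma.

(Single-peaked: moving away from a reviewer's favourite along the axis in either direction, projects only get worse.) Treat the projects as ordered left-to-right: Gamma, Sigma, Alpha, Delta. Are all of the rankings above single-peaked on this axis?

Axis positions: Gamma=1, Sigma=2, Alpha=3, Delta=4.
Faction 1 (peak Gamma at position 1): ranking walks positions 1-2-3-4, expanding outward from the peak — single-peaked.
Faction 2 (peak Sigma at position 2): ranking walks positions 2-1-3-4, expanding outward from the peak — single-peaked.
Faction 3 (peak Alpha at position 3): ranking walks positions 3-2-4-1, expanding outward from the peak — single-peaked.
Every ranking is single-peaked on this axis.

yes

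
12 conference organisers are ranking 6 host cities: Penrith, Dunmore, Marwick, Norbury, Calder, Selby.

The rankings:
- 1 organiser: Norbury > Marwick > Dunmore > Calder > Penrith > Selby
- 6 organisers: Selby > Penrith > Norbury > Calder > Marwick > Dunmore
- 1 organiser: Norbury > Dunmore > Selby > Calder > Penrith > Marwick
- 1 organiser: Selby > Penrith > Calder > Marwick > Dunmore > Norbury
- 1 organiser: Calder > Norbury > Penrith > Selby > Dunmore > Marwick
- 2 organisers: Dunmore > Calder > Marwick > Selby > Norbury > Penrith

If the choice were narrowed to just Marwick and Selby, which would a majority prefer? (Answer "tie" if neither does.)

Ballots ranking Marwick above Selby: 1 + 2 = 3.
Ballots ranking Selby above Marwick: 12 − 3 = 9.
Selby wins the head-to-head 9–3.

Selby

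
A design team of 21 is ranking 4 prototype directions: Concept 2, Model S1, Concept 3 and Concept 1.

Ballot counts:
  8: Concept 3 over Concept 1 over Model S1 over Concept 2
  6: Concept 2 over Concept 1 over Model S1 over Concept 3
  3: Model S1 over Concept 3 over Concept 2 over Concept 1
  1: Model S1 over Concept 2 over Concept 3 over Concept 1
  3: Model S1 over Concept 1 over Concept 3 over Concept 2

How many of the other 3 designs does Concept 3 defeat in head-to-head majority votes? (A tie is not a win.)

2

Concept 3 against each rival (21 engineers):
Concept 3–Concept 2: Concept 3 14–7.
Concept 3–Model S1: Model S1 13–8.
Concept 3–Concept 1: Concept 3 12–9.
Concept 3 beats Concept 2, Concept 1; loses to Model S1 — 2 pairwise wins.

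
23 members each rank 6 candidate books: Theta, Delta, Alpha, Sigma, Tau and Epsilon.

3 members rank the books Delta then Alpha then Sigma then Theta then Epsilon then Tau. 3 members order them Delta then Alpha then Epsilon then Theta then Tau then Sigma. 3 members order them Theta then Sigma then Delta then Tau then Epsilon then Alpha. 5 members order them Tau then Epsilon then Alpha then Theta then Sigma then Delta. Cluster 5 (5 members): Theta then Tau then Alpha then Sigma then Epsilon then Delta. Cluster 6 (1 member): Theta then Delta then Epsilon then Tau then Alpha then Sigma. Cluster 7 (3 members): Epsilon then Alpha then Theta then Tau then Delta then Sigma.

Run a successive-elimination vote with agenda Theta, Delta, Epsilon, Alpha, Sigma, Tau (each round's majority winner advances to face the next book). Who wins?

Round 1: Theta vs Delta — 17–6, Theta advances.
Round 2: Theta vs Epsilon — 12–11, Theta advances.
Round 3: Theta vs Alpha — 9–14, Alpha advances.
Round 4: Alpha vs Sigma — 20–3, Alpha advances.
Round 5: Alpha vs Tau — 9–14, Tau advances.
The agenda winner is Tau.

Tau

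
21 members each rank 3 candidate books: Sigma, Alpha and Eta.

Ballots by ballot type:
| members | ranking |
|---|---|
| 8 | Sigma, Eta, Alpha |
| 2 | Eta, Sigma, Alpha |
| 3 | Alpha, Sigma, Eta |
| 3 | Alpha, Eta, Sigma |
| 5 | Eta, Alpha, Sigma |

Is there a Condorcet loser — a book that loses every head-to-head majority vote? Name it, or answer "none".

Head-to-head results (21 members):
Sigma vs Alpha: Sigma is ranked higher on 8+2 = 10 ballots, Alpha on 11. Alpha wins 11–10.
Sigma–Eta: Sigma 11–10.
Alpha vs Eta: Alpha preferred on 3+3 = 6 ballots; Eta wins 15–6.
Each book has at least one pairwise win (Sigma beats Eta; Alpha beats Sigma; Eta beats Alpha) — no Condorcet loser.

none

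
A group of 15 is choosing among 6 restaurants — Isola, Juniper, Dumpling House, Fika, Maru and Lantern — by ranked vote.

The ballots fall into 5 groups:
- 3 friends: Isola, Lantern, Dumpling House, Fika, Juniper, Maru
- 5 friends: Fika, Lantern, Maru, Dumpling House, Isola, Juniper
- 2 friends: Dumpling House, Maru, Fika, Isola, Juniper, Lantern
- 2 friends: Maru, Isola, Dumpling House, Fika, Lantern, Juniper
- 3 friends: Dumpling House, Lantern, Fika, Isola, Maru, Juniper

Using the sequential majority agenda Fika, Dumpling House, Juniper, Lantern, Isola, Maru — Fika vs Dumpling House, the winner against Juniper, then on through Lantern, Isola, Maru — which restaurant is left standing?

Lantern

Round 1: Fika vs Dumpling House — 5–10, Dumpling House advances.
Round 2: Dumpling House vs Juniper — 15–0, Dumpling House advances.
Round 3: Dumpling House vs Lantern — 7–8, Lantern advances.
Round 4: Lantern vs Isola — 8–7, Lantern advances.
Round 5: Lantern vs Maru — 11–4, Lantern advances.
The agenda winner is Lantern.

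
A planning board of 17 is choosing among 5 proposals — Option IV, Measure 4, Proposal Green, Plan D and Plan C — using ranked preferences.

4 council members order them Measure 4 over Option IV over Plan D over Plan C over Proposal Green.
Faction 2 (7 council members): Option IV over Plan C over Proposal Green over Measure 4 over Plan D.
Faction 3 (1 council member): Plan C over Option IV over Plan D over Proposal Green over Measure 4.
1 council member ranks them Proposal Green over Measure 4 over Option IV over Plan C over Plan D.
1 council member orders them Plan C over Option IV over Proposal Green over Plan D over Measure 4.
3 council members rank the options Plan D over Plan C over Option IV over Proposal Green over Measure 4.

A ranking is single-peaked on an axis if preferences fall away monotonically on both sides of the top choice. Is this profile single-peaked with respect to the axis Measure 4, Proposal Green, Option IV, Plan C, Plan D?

Axis positions: Measure 4=1, Proposal Green=2, Option IV=3, Plan C=4, Plan D=5.
Faction 1: ranking walks positions 1-3-5-4-2; Option IV is ranked above Proposal Green even though Proposal Green lies between Option IV and the peak Measure 4 on the axis — preferences dip and rise again. Not single-peaked.
Faction 2 (peak Option IV at position 3): ranking walks positions 3-4-2-1-5, expanding outward from the peak — single-peaked.
Faction 3 (peak Plan C at position 4): ranking walks positions 4-3-5-2-1, expanding outward from the peak — single-peaked.
Faction 4 (peak Proposal Green at position 2): ranking walks positions 2-1-3-4-5, expanding outward from the peak — single-peaked.
Faction 5 (peak Plan C at position 4): ranking walks positions 4-3-2-5-1, expanding outward from the peak — single-peaked.
Faction 6 (peak Plan D at position 5): ranking walks positions 5-4-3-2-1, expanding outward from the peak — single-peaked.
Faction 1 violates single-peakedness, so the profile is not single-peaked on this axis.

no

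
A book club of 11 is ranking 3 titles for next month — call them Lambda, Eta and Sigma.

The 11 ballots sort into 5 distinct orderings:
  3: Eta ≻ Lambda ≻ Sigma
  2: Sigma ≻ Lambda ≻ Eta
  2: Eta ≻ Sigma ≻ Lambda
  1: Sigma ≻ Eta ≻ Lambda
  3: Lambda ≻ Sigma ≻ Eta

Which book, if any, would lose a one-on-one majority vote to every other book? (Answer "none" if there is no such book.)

none

Head-to-head results (11 members):
Lambda vs Eta: Eta, 6–5.
Lambda vs Sigma: 3+3 = 6 for Lambda, 5 for Sigma — Lambda by 6–5.
Eta vs Sigma: 5 to 6, Sigma.
No book is winless: Lambda beats Sigma; Eta beats Lambda; Sigma beats Eta. There is no Condorcet loser.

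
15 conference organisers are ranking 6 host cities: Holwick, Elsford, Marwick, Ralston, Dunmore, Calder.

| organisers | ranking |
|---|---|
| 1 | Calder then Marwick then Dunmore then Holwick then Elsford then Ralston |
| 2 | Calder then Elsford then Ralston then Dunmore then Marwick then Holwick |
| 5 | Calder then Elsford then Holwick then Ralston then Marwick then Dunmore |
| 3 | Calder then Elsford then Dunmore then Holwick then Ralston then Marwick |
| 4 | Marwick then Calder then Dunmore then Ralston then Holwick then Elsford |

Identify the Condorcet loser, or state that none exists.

none

Pairwise majorities:
Holwick vs Elsford: 5 to 10, Elsford.
Holwick vs Marwick: 8 to 7, Holwick.
Holwick vs Ralston: Holwick wins 9–6.
Holwick vs Dunmore: Holwick is ranked higher on 5 ballots, Dunmore on 10. Dunmore wins 10–5.
Holwick vs Calder: 0 to 15, Calder.
Elsford vs Marwick: 10 to 5, Elsford.
Elsford vs Ralston: Elsford is ranked higher on 1+2+5+3 = 11 ballots, Ralston on 4. Elsford wins 11–4.
Elsford vs Dunmore: Elsford preferred on 2+5+3 = 10 ballots; Elsford wins 10–5.
Elsford vs Calder: 0 to 15, Calder.
Marwick vs Ralston: Ralston wins 10–5.
Marwick vs Dunmore: Marwick, 10–5.
Marwick vs Calder: Marwick is ranked higher on 4 ballots, Calder on 11. Calder wins 11–4.
Ralston vs Dunmore: Dunmore, 8–7.
Ralston vs Calder: Calder wins 15–0.
Dunmore vs Calder: 0 for Dunmore, 15 for Calder — Calder by 15–0.
Each city has at least one pairwise win (Holwick beats Marwick; Elsford beats Holwick; Marwick beats Dunmore; Ralston beats Marwick; Dunmore beats Holwick; Calder beats Holwick) — no Condorcet loser.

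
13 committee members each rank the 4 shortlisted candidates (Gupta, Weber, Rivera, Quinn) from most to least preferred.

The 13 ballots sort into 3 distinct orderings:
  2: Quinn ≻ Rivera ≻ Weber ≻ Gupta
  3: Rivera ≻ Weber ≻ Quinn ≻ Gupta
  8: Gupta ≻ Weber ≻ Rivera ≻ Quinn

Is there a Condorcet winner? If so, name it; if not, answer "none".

Pairwise majorities:
Gupta vs Weber: 8 for Gupta, 5 for Weber — Gupta by 8–5.
Gupta vs Rivera: Gupta is ranked higher on 8 ballots, Rivera on 5. Gupta wins 8–5.
Gupta vs Quinn: 8 for Gupta, 5 for Quinn — Gupta by 8–5.
Weber vs Rivera: Weber is ranked higher on 8 ballots, Rivera on 5. Weber wins 8–5.
Weber vs Quinn: 3+8 = 11 for Weber, 2 for Quinn — Weber by 11–2.
Rivera vs Quinn: Rivera is ranked higher on 3+8 = 11 ballots, Quinn on 2. Rivera wins 11–2.
Only Gupta has no losses; Gupta is the Condorcet winner.

Gupta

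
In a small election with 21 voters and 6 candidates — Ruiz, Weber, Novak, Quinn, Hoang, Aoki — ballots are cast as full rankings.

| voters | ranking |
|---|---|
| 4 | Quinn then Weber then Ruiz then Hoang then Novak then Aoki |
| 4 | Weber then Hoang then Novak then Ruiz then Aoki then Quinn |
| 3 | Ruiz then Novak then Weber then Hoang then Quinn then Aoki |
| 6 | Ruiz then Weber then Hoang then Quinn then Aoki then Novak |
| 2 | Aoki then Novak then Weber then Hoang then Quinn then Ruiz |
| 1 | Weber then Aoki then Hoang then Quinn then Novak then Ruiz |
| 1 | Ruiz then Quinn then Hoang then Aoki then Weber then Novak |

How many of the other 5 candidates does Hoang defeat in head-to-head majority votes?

3

Hoang against each rival (21 voters):
Hoang vs Ruiz: Ruiz, 14–7.
Hoang–Weber: Weber 20–1.
Hoang vs Novak: Hoang is ranked higher on 4+4+6+1+1 = 16 ballots, Novak on 5. Hoang wins 16–5.
Hoang vs Quinn: 16 to 5, Hoang.
Hoang vs Aoki: 18 to 3, Hoang.
Hoang beats Novak, Quinn, Aoki; loses to Ruiz, Weber — 3 pairwise wins.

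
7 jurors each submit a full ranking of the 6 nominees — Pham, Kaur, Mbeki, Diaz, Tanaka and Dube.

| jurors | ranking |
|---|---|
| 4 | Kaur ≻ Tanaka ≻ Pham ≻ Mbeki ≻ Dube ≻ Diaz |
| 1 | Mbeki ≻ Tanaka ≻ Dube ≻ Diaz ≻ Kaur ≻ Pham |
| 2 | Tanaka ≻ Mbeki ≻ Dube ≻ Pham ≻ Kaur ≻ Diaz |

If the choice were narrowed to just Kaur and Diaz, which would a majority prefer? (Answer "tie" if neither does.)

Kaur

Ballots ranking Kaur above Diaz: 4 + 2 = 6.
Ballots ranking Diaz above Kaur: 7 − 6 = 1.
Kaur wins the head-to-head 6–1.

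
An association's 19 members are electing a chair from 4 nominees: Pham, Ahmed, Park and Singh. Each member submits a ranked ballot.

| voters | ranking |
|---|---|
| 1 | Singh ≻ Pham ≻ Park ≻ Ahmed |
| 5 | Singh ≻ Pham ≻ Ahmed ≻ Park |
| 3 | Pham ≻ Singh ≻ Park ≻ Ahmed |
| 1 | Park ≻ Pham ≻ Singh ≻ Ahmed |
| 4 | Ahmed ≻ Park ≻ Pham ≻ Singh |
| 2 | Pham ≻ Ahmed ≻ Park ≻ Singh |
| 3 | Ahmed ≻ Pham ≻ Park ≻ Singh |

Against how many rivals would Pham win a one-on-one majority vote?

Pham against each rival (19 voters):
Pham vs Ahmed: 12 to 7, Pham.
Pham vs Park: Pham preferred on 1+5+3+2+3 = 14 ballots; Pham wins 14–5.
Pham–Singh: Pham 13–6.
Pham beats Ahmed, Park, Singh — 3 pairwise wins.

3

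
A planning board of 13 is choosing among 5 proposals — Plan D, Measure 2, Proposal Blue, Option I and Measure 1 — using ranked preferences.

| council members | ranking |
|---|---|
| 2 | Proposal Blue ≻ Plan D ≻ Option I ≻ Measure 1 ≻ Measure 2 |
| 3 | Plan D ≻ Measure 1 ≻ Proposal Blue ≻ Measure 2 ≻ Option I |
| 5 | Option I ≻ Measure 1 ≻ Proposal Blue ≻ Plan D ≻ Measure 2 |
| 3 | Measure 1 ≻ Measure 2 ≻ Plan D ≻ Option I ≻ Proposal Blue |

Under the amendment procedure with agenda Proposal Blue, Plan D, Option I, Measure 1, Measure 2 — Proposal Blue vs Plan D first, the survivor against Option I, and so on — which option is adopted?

Round 1: Proposal Blue vs Plan D — 7–6, Proposal Blue advances.
Round 2: Proposal Blue vs Option I — 5–8, Option I advances.
Round 3: Option I vs Measure 1 — 7–6, Option I advances.
Round 4: Option I vs Measure 2 — 7–6, Option I advances.
Option I survives the agenda.

Option I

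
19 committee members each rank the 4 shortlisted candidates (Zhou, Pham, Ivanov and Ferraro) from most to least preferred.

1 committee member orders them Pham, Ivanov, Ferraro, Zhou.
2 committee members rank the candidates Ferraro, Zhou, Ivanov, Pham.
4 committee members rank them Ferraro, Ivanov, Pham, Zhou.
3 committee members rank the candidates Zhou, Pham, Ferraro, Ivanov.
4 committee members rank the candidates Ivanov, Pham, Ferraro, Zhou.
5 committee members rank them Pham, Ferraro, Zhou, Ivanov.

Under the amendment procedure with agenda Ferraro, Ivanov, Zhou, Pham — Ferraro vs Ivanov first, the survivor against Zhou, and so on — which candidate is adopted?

Round 1: Ferraro vs Ivanov — 14–5, Ferraro advances.
Round 2: Ferraro vs Zhou — 16–3, Ferraro advances.
Round 3: Ferraro vs Pham — 6–13, Pham advances.
Pham survives the agenda.

Pham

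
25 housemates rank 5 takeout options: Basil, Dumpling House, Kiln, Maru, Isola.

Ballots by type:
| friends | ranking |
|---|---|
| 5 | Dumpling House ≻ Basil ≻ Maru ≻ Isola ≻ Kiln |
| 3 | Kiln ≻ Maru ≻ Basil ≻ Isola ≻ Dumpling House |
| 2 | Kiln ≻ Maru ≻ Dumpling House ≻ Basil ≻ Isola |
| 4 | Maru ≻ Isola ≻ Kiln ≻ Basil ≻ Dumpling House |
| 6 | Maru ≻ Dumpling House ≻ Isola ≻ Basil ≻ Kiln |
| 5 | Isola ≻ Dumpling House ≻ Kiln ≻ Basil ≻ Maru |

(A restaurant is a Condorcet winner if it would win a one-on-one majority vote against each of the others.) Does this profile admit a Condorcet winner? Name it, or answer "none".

Maru

Check each pair by majority over 25 ballots:
Basil vs Dumpling House: Dumpling House, 18–7.
Basil vs Kiln: Kiln, 14–11.
Basil–Maru: Maru 15–10.
Basil vs Isola: Isola wins 15–10.
Dumpling House vs Kiln: 5+6+5 = 16 for Dumpling House, 9 for Kiln — Dumpling House by 16–9.
Dumpling House vs Maru: 5+5 = 10 for Dumpling House, 15 for Maru — Maru by 15–10.
Dumpling House–Isola: Dumpling House 13–12.
Kiln–Maru: Maru 15–10.
Kiln vs Isola: 3+2 = 5 for Kiln, 20 for Isola — Isola by 20–5.
Maru vs Isola: Maru preferred on 5+3+2+4+6 = 20 ballots; Maru wins 20–5.
Only Maru has no losses; Maru is the Condorcet winner.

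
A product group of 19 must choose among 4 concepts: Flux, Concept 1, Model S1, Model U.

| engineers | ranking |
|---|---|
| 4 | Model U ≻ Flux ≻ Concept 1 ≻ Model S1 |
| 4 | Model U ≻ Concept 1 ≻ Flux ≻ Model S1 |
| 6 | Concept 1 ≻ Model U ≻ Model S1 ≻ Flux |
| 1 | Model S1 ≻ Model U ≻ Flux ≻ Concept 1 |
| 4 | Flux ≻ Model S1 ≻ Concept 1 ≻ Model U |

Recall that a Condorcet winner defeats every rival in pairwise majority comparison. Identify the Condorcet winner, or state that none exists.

Concept 1

Check each pair by majority over 19 ballots:
Flux vs Concept 1: 4+1+4 = 9 for Flux, 10 for Concept 1 — Concept 1 by 10–9.
Flux vs Model S1: Flux wins 12–7.
Flux vs Model U: 4 to 15, Model U.
Concept 1 vs Model S1: 4+4+6 = 14 for Concept 1, 5 for Model S1 — Concept 1 by 14–5.
Concept 1 vs Model U: Concept 1, 10–9.
Model S1 vs Model U: 5 to 14, Model U.
Concept 1 wins every pairwise contest, so Concept 1 is the Condorcet winner.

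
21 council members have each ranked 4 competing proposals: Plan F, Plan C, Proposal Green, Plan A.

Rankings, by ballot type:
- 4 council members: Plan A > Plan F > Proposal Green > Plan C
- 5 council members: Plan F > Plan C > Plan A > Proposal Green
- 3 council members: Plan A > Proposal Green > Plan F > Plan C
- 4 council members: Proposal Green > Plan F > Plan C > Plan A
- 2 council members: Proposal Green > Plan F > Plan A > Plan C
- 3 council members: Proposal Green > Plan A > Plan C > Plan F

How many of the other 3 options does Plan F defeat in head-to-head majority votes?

Plan F against each rival (21 council members):
Plan F vs Plan C: 4+5+3+4+2 = 18 for Plan F, 3 for Plan C — Plan F by 18–3.
Plan F vs Proposal Green: Plan F preferred on 4+5 = 9 ballots; Proposal Green wins 12–9.
Plan F vs Plan A: Plan F preferred on 5+4+2 = 11 ballots; Plan F wins 11–10.
Plan F beats Plan C, Plan A; loses to Proposal Green — 2 pairwise wins.

2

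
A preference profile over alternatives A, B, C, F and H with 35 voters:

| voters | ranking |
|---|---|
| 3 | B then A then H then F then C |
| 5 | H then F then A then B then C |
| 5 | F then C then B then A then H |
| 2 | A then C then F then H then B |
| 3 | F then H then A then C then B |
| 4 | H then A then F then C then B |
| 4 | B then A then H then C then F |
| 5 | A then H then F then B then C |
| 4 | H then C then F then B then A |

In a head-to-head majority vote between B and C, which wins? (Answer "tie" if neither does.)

Ballots ranking B above C: 3 + 5 + 4 + 5 = 17.
Ballots ranking C above B: 35 − 17 = 18.
C wins the head-to-head 18–17.

C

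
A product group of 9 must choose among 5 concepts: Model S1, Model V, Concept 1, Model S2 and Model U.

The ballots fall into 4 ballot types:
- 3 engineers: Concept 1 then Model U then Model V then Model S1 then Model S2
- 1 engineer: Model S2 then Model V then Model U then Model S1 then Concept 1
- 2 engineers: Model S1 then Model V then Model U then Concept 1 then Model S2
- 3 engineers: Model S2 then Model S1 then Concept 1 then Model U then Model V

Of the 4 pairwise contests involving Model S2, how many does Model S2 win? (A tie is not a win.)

0

Model S2 against each rival (9 engineers):
Model S2–Model S1: Model S1 5–4.
Model S2 vs Model V: Model V wins 5–4.
Model S2 vs Concept 1: Model S2 preferred on 1+3 = 4 ballots; Concept 1 wins 5–4.
Model S2 vs Model U: Model S2 preferred on 1+3 = 4 ballots; Model U wins 5–4.
Model S2 beats no one; loses to Model S1, Model V, Concept 1, Model U — 0 pairwise wins.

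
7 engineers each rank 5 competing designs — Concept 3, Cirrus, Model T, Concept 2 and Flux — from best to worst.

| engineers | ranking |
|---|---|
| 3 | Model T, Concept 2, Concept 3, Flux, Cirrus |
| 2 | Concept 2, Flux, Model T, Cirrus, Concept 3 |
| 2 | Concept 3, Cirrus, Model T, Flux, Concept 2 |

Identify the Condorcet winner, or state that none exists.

Check each pair by majority over 7 ballots:
Concept 3 vs Cirrus: Concept 3 wins 5–2.
Concept 3 vs Model T: Model T, 5–2.
Concept 3–Concept 2: Concept 2 5–2.
Concept 3 vs Flux: Concept 3 wins 5–2.
Cirrus vs Model T: Model T wins 5–2.
Cirrus vs Concept 2: Concept 2, 5–2.
Cirrus–Flux: Flux 5–2.
Model T–Concept 2: Model T 5–2.
Model T vs Flux: Model T wins 5–2.
Concept 2 vs Flux: Concept 2, 5–2.
Model T wins every pairwise contest, so Model T is the Condorcet winner.

Model T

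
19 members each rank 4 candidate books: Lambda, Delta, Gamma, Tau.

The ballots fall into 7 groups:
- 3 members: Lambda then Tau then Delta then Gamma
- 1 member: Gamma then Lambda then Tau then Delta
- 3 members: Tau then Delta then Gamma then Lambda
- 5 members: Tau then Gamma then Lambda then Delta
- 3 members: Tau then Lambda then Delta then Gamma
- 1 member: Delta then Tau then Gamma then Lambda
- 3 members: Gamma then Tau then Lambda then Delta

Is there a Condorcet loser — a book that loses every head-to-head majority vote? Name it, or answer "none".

none

Head-to-head results (19 members):
Lambda vs Delta: Lambda wins 15–4.
Lambda vs Gamma: 3+3 = 6 for Lambda, 13 for Gamma — Gamma by 13–6.
Lambda vs Tau: Lambda preferred on 3+1 = 4 ballots; Tau wins 15–4.
Delta vs Gamma: Delta is ranked higher on 3+3+3+1 = 10 ballots, Gamma on 9. Delta wins 10–9.
Delta vs Tau: Tau, 18–1.
Gamma vs Tau: Tau, 15–4.
No book is winless: Lambda beats Delta; Delta beats Gamma; Gamma beats Lambda; Tau beats Lambda. There is no Condorcet loser.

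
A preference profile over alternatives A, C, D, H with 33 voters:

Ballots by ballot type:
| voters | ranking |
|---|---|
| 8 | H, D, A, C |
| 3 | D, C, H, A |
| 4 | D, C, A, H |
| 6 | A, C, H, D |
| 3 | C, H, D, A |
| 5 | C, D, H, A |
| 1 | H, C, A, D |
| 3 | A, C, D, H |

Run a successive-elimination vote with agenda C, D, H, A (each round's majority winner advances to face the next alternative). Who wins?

Round 1: C vs D — 18–15, C advances.
Round 2: C vs H — 24–9, C advances.
Round 3: C vs A — 16–17, A advances.
The agenda winner is A.

A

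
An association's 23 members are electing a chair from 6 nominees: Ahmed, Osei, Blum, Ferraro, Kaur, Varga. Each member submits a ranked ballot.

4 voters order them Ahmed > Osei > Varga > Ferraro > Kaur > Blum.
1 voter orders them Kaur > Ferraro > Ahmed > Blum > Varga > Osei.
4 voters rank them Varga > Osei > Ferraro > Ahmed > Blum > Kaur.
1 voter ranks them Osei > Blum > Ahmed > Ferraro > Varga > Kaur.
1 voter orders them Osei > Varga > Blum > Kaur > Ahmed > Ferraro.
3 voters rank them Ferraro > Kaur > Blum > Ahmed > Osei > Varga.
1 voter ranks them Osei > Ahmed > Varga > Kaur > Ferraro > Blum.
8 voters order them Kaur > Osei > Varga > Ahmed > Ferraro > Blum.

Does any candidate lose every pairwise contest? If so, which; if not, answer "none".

Head-to-head results (23 voters):
Ahmed–Osei: Osei 15–8.
Ahmed–Blum: Ahmed 18–5.
Ahmed vs Ferraro: Ahmed wins 15–8.
Ahmed vs Kaur: Ahmed is ranked higher on 4+4+1+1 = 10 ballots, Kaur on 13. Kaur wins 13–10.
Ahmed vs Varga: Ahmed is ranked higher on 4+1+1+3+1 = 10 ballots, Varga on 13. Varga wins 13–10.
Osei vs Blum: Osei, 19–4.
Osei–Ferraro: Osei 19–4.
Osei–Kaur: Kaur 12–11.
Osei–Varga: Osei 18–5.
Blum vs Ferraro: Ferraro, 21–2.
Blum vs Kaur: 6 to 17, Kaur.
Blum vs Varga: 5 to 18, Varga.
Ferraro–Kaur: Ferraro 12–11.
Ferraro vs Varga: Varga, 18–5.
Kaur vs Varga: 1+3+8 = 12 for Kaur, 11 for Varga — Kaur by 12–11.
Blum loses to every other candidate — it is the Condorcet loser.

Blum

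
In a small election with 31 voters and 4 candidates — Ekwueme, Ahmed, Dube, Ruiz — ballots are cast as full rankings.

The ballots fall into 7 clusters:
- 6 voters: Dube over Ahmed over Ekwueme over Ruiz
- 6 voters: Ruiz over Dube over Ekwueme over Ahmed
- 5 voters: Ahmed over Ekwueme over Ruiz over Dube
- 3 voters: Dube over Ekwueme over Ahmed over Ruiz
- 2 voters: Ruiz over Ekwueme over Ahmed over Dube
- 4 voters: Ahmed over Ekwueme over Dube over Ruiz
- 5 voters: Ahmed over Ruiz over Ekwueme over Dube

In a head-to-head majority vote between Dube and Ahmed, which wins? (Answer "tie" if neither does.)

Ballots ranking Dube above Ahmed: 6 + 6 + 3 = 15.
Ballots ranking Ahmed above Dube: 31 − 15 = 16.
Ahmed wins the head-to-head 16–15.

Ahmed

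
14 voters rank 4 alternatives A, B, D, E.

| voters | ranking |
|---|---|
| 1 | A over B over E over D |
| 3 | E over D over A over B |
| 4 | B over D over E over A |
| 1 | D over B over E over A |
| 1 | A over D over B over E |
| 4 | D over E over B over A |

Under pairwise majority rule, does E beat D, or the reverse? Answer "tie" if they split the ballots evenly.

D

Ballots ranking E above D: 1 + 3 = 4.
Ballots ranking D above E: 14 − 4 = 10.
D wins the head-to-head 10–4.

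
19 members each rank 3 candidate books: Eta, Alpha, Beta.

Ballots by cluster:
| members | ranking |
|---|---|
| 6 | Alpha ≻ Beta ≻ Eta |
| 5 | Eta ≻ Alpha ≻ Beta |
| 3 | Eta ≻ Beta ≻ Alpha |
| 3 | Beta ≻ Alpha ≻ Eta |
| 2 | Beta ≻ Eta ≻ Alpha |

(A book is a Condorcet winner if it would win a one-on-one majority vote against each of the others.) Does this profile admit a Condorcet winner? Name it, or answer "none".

Check each pair by majority over 19 ballots:
Eta–Alpha: Eta 10–9.
Eta vs Beta: 8 to 11, Beta.
Alpha–Beta: Alpha 11–8.
Each book drops at least one matchup (Eta loses to Beta; Alpha loses to Eta; Beta loses to Alpha); the cycle Eta → Alpha → Beta → Eta rules out a Condorcet winner.

none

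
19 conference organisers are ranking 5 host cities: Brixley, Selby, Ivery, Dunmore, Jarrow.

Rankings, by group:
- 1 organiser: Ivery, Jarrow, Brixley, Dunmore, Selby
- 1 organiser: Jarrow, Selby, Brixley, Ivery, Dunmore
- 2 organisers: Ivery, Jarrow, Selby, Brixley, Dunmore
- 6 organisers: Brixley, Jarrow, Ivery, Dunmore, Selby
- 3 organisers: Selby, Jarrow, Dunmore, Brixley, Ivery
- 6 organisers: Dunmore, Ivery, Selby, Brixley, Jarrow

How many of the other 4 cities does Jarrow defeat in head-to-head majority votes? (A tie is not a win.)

Jarrow against each rival (19 organisers):
Jarrow vs Brixley: Jarrow is ranked higher on 1+1+2+3 = 7 ballots, Brixley on 12. Brixley wins 12–7.
Jarrow vs Selby: Jarrow wins 10–9.
Jarrow–Ivery: Jarrow 10–9.
Jarrow–Dunmore: Jarrow 13–6.
Jarrow beats Selby, Ivery, Dunmore; loses to Brixley — 3 pairwise wins.

3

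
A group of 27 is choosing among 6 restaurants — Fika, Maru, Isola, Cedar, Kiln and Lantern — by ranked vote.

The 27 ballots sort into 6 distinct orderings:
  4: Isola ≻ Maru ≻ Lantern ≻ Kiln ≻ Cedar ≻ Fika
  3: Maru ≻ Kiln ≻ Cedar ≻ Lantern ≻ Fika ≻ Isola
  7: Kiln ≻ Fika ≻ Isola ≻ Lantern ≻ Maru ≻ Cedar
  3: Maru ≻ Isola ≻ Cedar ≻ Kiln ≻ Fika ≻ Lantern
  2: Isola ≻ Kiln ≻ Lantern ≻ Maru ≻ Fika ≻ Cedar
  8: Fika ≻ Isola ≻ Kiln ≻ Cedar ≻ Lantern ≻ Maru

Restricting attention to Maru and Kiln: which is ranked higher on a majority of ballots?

Kiln

Ballots ranking Maru above Kiln: 4 + 3 + 3 = 10.
Ballots ranking Kiln above Maru: 27 − 10 = 17.
Kiln wins the head-to-head 17–10.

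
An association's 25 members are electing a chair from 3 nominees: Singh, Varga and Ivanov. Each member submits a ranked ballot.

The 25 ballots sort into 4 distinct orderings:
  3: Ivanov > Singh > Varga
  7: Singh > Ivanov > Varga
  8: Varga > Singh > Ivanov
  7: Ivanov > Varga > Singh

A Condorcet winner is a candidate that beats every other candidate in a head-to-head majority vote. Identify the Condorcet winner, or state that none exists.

none

Check each pair by majority over 25 ballots:
Singh vs Varga: Varga wins 15–10.
Singh–Ivanov: Singh 15–10.
Varga vs Ivanov: Ivanov wins 17–8.
No candidate is unbeaten: Singh loses to Varga; Varga loses to Ivanov; Ivanov loses to Singh. In particular Singh → Ivanov → Varga → Singh is a majority cycle — no Condorcet winner exists.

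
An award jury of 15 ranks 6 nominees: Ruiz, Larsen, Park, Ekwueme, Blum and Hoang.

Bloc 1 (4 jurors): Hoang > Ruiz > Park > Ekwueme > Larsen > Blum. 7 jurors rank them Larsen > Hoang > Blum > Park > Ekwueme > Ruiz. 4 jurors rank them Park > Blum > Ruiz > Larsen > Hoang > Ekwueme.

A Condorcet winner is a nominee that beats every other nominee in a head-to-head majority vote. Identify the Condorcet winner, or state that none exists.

Pairwise majorities:
Ruiz–Larsen: Ruiz 8–7.
Ruiz–Park: Park 11–4.
Ruiz–Ekwueme: Ruiz 8–7.
Ruiz–Blum: Blum 11–4.
Ruiz vs Hoang: Hoang, 11–4.
Larsen vs Park: Park, 8–7.
Larsen–Ekwueme: Larsen 11–4.
Larsen–Blum: Larsen 11–4.
Larsen–Hoang: Larsen 11–4.
Park vs Ekwueme: Park, 15–0.
Park vs Blum: Park, 8–7.
Park vs Hoang: Hoang wins 11–4.
Ekwueme vs Blum: Blum, 11–4.
Ekwueme–Hoang: Hoang 15–0.
Blum vs Hoang: Hoang wins 11–4.
Every nominee loses at least once (Ruiz loses to Park; Larsen loses to Ruiz; Park loses to Hoang; Ekwueme loses to Ruiz; Blum loses to Larsen; Hoang loses to Larsen). The majority relation contains the cycle Ruiz beats Larsen beats Blum beats Ruiz, so there is no Condorcet winner.

none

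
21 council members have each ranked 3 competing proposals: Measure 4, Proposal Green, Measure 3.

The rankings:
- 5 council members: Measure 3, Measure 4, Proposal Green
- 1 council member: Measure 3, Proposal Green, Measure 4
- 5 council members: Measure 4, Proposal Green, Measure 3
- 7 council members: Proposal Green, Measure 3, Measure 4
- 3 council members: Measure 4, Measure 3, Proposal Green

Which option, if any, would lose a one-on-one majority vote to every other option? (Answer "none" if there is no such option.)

none

Pairwise majorities:
Measure 4 vs Proposal Green: 13 to 8, Measure 4.
Measure 4 vs Measure 3: Measure 3 wins 13–8.
Proposal Green vs Measure 3: Proposal Green wins 12–9.
Every option wins at least one matchup (Measure 4 beats Proposal Green; Proposal Green beats Measure 3; Measure 3 beats Measure 4), so there is no Condorcet loser.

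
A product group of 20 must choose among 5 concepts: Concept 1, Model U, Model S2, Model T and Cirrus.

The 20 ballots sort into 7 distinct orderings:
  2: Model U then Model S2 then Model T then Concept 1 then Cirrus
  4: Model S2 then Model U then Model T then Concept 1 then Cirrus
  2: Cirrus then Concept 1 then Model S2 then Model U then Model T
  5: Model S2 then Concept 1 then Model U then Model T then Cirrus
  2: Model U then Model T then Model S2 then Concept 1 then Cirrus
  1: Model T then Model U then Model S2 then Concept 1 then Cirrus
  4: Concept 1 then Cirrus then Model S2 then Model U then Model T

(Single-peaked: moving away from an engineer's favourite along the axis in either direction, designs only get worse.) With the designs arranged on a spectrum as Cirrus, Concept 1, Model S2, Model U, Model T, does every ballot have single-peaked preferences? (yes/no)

yes

Axis positions: Cirrus=1, Concept 1=2, Model S2=3, Model U=4, Model T=5.
Group 1 (peak Model U at position 4): ranking walks positions 4-3-5-2-1, expanding outward from the peak — single-peaked.
Group 2 (peak Model S2 at position 3): ranking walks positions 3-4-5-2-1, expanding outward from the peak — single-peaked.
Group 3 (peak Cirrus at position 1): ranking walks positions 1-2-3-4-5, expanding outward from the peak — single-peaked.
Group 4 (peak Model S2 at position 3): ranking walks positions 3-2-4-5-1, expanding outward from the peak — single-peaked.
Group 5 (peak Model U at position 4): ranking walks positions 4-5-3-2-1, expanding outward from the peak — single-peaked.
Group 6 (peak Model T at position 5): ranking walks positions 5-4-3-2-1, expanding outward from the peak — single-peaked.
Group 7 (peak Concept 1 at position 2): ranking walks positions 2-1-3-4-5, expanding outward from the peak — single-peaked.
Every ranking is single-peaked on this axis.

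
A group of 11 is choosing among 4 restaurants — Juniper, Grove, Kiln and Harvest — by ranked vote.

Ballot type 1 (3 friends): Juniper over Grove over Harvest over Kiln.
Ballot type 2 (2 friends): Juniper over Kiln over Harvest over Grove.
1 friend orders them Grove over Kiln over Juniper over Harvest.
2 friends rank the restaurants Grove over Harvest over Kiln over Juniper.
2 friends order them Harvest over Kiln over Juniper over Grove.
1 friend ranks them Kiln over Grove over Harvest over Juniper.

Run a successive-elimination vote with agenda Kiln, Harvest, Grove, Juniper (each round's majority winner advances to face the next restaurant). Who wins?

Round 1: Kiln vs Harvest — 4–7, Harvest advances.
Round 2: Harvest vs Grove — 4–7, Grove advances.
Round 3: Grove vs Juniper — 4–7, Juniper advances.
The agenda winner is Juniper.

Juniper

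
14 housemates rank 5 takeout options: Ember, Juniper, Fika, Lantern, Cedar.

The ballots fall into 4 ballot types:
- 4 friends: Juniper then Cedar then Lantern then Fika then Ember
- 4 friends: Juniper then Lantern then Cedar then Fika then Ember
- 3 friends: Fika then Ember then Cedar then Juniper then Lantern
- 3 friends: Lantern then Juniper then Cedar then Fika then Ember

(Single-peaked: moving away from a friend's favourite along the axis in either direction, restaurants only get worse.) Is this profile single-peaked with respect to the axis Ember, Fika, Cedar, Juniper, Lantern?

yes

Axis positions: Ember=1, Fika=2, Cedar=3, Juniper=4, Lantern=5.
Ballot type 1 (peak Juniper at position 4): ranking walks positions 4-3-5-2-1, expanding outward from the peak — single-peaked.
Ballot type 2 (peak Juniper at position 4): ranking walks positions 4-5-3-2-1, expanding outward from the peak — single-peaked.
Ballot type 3 (peak Fika at position 2): ranking walks positions 2-1-3-4-5, expanding outward from the peak — single-peaked.
Ballot type 4 (peak Lantern at position 5): ranking walks positions 5-4-3-2-1, expanding outward from the peak — single-peaked.
Every ranking is single-peaked on this axis.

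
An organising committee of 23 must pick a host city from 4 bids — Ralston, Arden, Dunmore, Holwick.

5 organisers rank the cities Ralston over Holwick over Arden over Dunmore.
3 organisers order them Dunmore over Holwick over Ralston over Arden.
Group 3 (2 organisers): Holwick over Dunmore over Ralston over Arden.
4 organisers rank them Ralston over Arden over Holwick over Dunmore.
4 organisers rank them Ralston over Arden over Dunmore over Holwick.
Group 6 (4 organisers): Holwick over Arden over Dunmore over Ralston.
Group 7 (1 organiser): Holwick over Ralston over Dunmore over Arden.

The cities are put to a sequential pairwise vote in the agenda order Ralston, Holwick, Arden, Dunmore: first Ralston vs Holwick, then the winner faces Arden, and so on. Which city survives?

Round 1: Ralston vs Holwick — 13–10, Ralston advances.
Round 2: Ralston vs Arden — 19–4, Ralston advances.
Round 3: Ralston vs Dunmore — 14–9, Ralston advances.
Ralston survives the agenda.

Ralston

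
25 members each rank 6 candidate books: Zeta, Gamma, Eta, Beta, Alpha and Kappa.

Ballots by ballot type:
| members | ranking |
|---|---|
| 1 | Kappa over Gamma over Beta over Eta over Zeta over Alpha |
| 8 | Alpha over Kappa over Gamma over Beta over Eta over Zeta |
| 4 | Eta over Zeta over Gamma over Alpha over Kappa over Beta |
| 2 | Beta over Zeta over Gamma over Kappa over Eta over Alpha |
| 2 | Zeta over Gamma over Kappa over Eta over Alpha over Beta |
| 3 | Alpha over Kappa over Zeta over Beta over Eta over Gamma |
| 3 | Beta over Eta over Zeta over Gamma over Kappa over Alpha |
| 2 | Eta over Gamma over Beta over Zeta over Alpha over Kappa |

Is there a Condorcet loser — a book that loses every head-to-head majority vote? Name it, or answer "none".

Pairwise majorities:
Zeta vs Gamma: Zeta wins 14–11.
Zeta vs Eta: 2+2+3 = 7 for Zeta, 18 for Eta — Eta by 18–7.
Zeta vs Beta: Beta wins 16–9.
Zeta vs Alpha: Zeta, 14–11.
Zeta vs Kappa: Zeta preferred on 4+2+2+3+2 = 13 ballots; Zeta wins 13–12.
Gamma vs Eta: Gamma wins 13–12.
Gamma vs Beta: Gamma is ranked higher on 1+8+4+2+2 = 17 ballots, Beta on 8. Gamma wins 17–8.
Gamma vs Alpha: Gamma, 14–11.
Gamma–Kappa: Gamma 13–12.
Eta vs Beta: 8 to 17, Beta.
Eta vs Alpha: Eta wins 14–11.
Eta–Kappa: Kappa 16–9.
Beta vs Alpha: 8 to 17, Alpha.
Beta vs Kappa: Kappa wins 18–7.
Alpha vs Kappa: 17 to 8, Alpha.
Each book has at least one pairwise win (Zeta beats Gamma; Gamma beats Eta; Eta beats Zeta; Beta beats Zeta; Alpha beats Beta; Kappa beats Eta) — no Condorcet loser.

none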